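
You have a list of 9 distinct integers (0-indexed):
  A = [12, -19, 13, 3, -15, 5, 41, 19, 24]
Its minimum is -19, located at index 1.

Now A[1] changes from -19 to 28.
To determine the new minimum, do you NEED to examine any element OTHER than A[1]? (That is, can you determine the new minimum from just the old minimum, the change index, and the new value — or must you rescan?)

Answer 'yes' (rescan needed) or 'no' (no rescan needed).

Answer: yes

Derivation:
Old min = -19 at index 1
Change at index 1: -19 -> 28
Index 1 WAS the min and new value 28 > old min -19. Must rescan other elements to find the new min.
Needs rescan: yes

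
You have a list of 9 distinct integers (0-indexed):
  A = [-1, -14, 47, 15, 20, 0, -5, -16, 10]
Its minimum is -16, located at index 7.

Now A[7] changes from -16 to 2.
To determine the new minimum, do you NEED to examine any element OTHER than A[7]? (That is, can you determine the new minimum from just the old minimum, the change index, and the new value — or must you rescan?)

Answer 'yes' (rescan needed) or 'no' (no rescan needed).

Old min = -16 at index 7
Change at index 7: -16 -> 2
Index 7 WAS the min and new value 2 > old min -16. Must rescan other elements to find the new min.
Needs rescan: yes

Answer: yes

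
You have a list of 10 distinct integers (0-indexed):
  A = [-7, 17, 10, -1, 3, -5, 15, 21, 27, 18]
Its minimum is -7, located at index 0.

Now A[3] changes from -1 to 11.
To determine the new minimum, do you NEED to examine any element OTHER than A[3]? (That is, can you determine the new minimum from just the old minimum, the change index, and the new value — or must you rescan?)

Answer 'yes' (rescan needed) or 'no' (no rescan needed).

Old min = -7 at index 0
Change at index 3: -1 -> 11
Index 3 was NOT the min. New min = min(-7, 11). No rescan of other elements needed.
Needs rescan: no

Answer: no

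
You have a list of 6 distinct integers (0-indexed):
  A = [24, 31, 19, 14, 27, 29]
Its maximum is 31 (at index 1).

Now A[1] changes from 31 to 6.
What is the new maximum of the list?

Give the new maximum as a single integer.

Answer: 29

Derivation:
Old max = 31 (at index 1)
Change: A[1] 31 -> 6
Changed element WAS the max -> may need rescan.
  Max of remaining elements: 29
  New max = max(6, 29) = 29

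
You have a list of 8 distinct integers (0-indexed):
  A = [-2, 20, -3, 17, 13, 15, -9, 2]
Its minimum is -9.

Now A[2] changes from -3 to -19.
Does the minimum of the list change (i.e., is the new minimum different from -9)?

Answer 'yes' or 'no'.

Answer: yes

Derivation:
Old min = -9
Change: A[2] -3 -> -19
Changed element was NOT the min; min changes only if -19 < -9.
New min = -19; changed? yes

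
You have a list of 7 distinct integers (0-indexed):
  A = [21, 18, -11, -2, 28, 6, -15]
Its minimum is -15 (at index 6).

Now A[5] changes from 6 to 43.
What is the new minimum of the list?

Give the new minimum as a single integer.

Answer: -15

Derivation:
Old min = -15 (at index 6)
Change: A[5] 6 -> 43
Changed element was NOT the old min.
  New min = min(old_min, new_val) = min(-15, 43) = -15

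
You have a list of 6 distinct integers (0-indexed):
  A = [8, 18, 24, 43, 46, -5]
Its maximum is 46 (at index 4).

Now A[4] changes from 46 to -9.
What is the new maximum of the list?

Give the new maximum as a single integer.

Old max = 46 (at index 4)
Change: A[4] 46 -> -9
Changed element WAS the max -> may need rescan.
  Max of remaining elements: 43
  New max = max(-9, 43) = 43

Answer: 43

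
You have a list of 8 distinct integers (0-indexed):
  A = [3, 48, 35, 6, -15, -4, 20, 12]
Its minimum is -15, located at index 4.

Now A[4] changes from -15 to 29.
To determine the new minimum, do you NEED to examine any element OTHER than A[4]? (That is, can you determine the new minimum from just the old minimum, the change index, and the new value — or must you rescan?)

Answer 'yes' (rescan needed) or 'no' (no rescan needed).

Answer: yes

Derivation:
Old min = -15 at index 4
Change at index 4: -15 -> 29
Index 4 WAS the min and new value 29 > old min -15. Must rescan other elements to find the new min.
Needs rescan: yes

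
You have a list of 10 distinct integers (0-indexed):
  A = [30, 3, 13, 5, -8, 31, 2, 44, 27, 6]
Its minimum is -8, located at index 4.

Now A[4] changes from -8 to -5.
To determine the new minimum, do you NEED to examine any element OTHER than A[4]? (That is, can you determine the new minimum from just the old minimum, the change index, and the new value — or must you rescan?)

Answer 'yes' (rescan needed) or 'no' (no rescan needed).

Answer: yes

Derivation:
Old min = -8 at index 4
Change at index 4: -8 -> -5
Index 4 WAS the min and new value -5 > old min -8. Must rescan other elements to find the new min.
Needs rescan: yes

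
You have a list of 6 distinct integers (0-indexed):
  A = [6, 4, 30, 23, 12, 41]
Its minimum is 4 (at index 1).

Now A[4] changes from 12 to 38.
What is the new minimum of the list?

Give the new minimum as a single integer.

Old min = 4 (at index 1)
Change: A[4] 12 -> 38
Changed element was NOT the old min.
  New min = min(old_min, new_val) = min(4, 38) = 4

Answer: 4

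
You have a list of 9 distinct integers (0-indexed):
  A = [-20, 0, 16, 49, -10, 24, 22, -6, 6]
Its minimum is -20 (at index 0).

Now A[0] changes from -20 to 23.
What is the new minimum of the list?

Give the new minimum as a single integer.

Old min = -20 (at index 0)
Change: A[0] -20 -> 23
Changed element WAS the min. Need to check: is 23 still <= all others?
  Min of remaining elements: -10
  New min = min(23, -10) = -10

Answer: -10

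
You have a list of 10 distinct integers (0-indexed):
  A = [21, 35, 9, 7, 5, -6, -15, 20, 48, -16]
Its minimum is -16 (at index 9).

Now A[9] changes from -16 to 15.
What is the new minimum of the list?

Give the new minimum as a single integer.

Old min = -16 (at index 9)
Change: A[9] -16 -> 15
Changed element WAS the min. Need to check: is 15 still <= all others?
  Min of remaining elements: -15
  New min = min(15, -15) = -15

Answer: -15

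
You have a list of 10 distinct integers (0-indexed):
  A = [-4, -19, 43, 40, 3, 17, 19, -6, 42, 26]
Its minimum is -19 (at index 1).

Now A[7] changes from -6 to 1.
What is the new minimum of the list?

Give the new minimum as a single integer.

Old min = -19 (at index 1)
Change: A[7] -6 -> 1
Changed element was NOT the old min.
  New min = min(old_min, new_val) = min(-19, 1) = -19

Answer: -19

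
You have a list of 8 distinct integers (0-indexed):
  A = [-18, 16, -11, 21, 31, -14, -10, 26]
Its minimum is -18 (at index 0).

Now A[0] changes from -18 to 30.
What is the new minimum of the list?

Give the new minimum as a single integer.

Answer: -14

Derivation:
Old min = -18 (at index 0)
Change: A[0] -18 -> 30
Changed element WAS the min. Need to check: is 30 still <= all others?
  Min of remaining elements: -14
  New min = min(30, -14) = -14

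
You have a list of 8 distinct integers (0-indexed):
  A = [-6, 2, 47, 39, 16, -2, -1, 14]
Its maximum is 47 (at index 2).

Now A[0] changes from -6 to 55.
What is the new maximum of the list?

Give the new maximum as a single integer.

Answer: 55

Derivation:
Old max = 47 (at index 2)
Change: A[0] -6 -> 55
Changed element was NOT the old max.
  New max = max(old_max, new_val) = max(47, 55) = 55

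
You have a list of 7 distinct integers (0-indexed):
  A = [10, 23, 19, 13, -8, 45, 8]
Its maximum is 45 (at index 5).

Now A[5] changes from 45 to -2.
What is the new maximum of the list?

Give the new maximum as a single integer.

Old max = 45 (at index 5)
Change: A[5] 45 -> -2
Changed element WAS the max -> may need rescan.
  Max of remaining elements: 23
  New max = max(-2, 23) = 23

Answer: 23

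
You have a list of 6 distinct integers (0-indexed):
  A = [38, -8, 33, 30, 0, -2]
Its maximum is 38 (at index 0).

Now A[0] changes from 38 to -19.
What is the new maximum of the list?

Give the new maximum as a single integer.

Answer: 33

Derivation:
Old max = 38 (at index 0)
Change: A[0] 38 -> -19
Changed element WAS the max -> may need rescan.
  Max of remaining elements: 33
  New max = max(-19, 33) = 33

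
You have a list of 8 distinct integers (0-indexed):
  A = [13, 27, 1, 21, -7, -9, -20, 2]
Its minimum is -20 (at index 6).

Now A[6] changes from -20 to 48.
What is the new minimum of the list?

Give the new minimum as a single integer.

Old min = -20 (at index 6)
Change: A[6] -20 -> 48
Changed element WAS the min. Need to check: is 48 still <= all others?
  Min of remaining elements: -9
  New min = min(48, -9) = -9

Answer: -9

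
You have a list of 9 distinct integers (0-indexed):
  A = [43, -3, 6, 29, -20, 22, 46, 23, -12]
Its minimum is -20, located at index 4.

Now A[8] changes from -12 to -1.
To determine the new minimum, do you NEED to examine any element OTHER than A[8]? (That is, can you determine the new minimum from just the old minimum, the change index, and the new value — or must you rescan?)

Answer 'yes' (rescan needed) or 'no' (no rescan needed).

Old min = -20 at index 4
Change at index 8: -12 -> -1
Index 8 was NOT the min. New min = min(-20, -1). No rescan of other elements needed.
Needs rescan: no

Answer: no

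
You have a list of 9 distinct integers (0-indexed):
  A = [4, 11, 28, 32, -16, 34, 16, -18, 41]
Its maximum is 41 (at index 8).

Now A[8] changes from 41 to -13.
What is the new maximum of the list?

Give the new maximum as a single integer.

Old max = 41 (at index 8)
Change: A[8] 41 -> -13
Changed element WAS the max -> may need rescan.
  Max of remaining elements: 34
  New max = max(-13, 34) = 34

Answer: 34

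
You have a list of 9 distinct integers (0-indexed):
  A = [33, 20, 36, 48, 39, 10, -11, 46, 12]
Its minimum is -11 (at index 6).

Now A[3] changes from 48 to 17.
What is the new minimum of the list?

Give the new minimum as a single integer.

Old min = -11 (at index 6)
Change: A[3] 48 -> 17
Changed element was NOT the old min.
  New min = min(old_min, new_val) = min(-11, 17) = -11

Answer: -11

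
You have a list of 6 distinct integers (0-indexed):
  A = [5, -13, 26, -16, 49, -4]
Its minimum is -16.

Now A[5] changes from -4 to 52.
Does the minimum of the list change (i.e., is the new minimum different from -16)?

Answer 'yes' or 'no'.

Old min = -16
Change: A[5] -4 -> 52
Changed element was NOT the min; min changes only if 52 < -16.
New min = -16; changed? no

Answer: no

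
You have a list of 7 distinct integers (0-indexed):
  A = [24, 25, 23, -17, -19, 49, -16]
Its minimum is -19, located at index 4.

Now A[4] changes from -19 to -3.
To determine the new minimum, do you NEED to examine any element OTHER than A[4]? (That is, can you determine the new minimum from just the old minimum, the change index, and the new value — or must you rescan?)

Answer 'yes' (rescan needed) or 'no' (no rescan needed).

Old min = -19 at index 4
Change at index 4: -19 -> -3
Index 4 WAS the min and new value -3 > old min -19. Must rescan other elements to find the new min.
Needs rescan: yes

Answer: yes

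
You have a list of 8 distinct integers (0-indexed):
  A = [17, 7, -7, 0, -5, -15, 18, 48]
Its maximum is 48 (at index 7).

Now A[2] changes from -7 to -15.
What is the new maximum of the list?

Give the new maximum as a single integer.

Answer: 48

Derivation:
Old max = 48 (at index 7)
Change: A[2] -7 -> -15
Changed element was NOT the old max.
  New max = max(old_max, new_val) = max(48, -15) = 48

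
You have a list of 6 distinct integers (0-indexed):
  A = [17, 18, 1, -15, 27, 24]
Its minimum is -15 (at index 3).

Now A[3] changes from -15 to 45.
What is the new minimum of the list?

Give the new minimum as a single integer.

Answer: 1

Derivation:
Old min = -15 (at index 3)
Change: A[3] -15 -> 45
Changed element WAS the min. Need to check: is 45 still <= all others?
  Min of remaining elements: 1
  New min = min(45, 1) = 1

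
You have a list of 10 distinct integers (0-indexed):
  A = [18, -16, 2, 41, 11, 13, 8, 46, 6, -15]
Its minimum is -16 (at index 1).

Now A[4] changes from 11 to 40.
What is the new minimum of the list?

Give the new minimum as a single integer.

Old min = -16 (at index 1)
Change: A[4] 11 -> 40
Changed element was NOT the old min.
  New min = min(old_min, new_val) = min(-16, 40) = -16

Answer: -16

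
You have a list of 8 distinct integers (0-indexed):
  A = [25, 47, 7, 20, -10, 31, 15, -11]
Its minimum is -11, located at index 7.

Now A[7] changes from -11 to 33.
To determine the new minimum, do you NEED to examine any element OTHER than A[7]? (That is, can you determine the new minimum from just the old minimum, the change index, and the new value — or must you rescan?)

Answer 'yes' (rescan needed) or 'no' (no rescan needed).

Answer: yes

Derivation:
Old min = -11 at index 7
Change at index 7: -11 -> 33
Index 7 WAS the min and new value 33 > old min -11. Must rescan other elements to find the new min.
Needs rescan: yes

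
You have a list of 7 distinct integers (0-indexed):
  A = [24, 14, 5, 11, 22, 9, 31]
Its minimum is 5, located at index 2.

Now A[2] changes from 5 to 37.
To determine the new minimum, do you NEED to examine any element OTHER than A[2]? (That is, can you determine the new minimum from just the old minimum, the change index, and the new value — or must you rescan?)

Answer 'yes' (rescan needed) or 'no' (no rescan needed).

Answer: yes

Derivation:
Old min = 5 at index 2
Change at index 2: 5 -> 37
Index 2 WAS the min and new value 37 > old min 5. Must rescan other elements to find the new min.
Needs rescan: yes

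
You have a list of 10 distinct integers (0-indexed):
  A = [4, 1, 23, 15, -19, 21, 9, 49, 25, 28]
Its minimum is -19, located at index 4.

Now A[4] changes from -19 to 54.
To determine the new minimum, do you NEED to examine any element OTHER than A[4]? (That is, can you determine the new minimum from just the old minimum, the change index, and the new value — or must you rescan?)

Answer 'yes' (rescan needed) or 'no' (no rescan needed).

Answer: yes

Derivation:
Old min = -19 at index 4
Change at index 4: -19 -> 54
Index 4 WAS the min and new value 54 > old min -19. Must rescan other elements to find the new min.
Needs rescan: yes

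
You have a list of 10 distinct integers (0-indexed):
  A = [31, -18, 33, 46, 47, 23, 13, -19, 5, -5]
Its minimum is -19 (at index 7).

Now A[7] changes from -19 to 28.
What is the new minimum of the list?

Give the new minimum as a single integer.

Answer: -18

Derivation:
Old min = -19 (at index 7)
Change: A[7] -19 -> 28
Changed element WAS the min. Need to check: is 28 still <= all others?
  Min of remaining elements: -18
  New min = min(28, -18) = -18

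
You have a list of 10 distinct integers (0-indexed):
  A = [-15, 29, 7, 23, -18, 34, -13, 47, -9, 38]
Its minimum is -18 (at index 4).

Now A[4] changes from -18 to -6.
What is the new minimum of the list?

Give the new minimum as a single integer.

Old min = -18 (at index 4)
Change: A[4] -18 -> -6
Changed element WAS the min. Need to check: is -6 still <= all others?
  Min of remaining elements: -15
  New min = min(-6, -15) = -15

Answer: -15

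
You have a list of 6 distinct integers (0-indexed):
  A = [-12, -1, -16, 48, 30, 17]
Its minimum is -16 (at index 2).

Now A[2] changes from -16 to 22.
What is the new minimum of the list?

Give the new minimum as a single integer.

Answer: -12

Derivation:
Old min = -16 (at index 2)
Change: A[2] -16 -> 22
Changed element WAS the min. Need to check: is 22 still <= all others?
  Min of remaining elements: -12
  New min = min(22, -12) = -12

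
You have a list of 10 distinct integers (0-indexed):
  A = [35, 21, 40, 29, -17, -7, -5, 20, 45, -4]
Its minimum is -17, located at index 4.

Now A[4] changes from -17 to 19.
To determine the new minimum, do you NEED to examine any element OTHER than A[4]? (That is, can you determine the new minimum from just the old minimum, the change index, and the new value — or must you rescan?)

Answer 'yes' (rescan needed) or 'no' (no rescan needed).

Old min = -17 at index 4
Change at index 4: -17 -> 19
Index 4 WAS the min and new value 19 > old min -17. Must rescan other elements to find the new min.
Needs rescan: yes

Answer: yes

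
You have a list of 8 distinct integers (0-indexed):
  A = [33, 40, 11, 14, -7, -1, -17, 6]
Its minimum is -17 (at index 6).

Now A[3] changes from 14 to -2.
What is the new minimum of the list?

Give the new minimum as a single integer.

Old min = -17 (at index 6)
Change: A[3] 14 -> -2
Changed element was NOT the old min.
  New min = min(old_min, new_val) = min(-17, -2) = -17

Answer: -17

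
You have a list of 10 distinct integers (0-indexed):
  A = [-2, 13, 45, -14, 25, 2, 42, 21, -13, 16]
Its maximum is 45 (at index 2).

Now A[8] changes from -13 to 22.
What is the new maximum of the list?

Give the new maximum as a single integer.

Answer: 45

Derivation:
Old max = 45 (at index 2)
Change: A[8] -13 -> 22
Changed element was NOT the old max.
  New max = max(old_max, new_val) = max(45, 22) = 45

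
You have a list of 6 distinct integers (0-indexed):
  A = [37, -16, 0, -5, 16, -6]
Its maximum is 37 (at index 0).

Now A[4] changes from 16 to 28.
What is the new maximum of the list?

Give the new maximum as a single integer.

Old max = 37 (at index 0)
Change: A[4] 16 -> 28
Changed element was NOT the old max.
  New max = max(old_max, new_val) = max(37, 28) = 37

Answer: 37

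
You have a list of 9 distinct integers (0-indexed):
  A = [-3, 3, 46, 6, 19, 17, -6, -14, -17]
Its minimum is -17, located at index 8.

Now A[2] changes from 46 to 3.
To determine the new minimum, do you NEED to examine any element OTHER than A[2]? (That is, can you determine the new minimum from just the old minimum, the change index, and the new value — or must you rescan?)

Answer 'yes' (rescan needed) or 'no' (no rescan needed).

Answer: no

Derivation:
Old min = -17 at index 8
Change at index 2: 46 -> 3
Index 2 was NOT the min. New min = min(-17, 3). No rescan of other elements needed.
Needs rescan: no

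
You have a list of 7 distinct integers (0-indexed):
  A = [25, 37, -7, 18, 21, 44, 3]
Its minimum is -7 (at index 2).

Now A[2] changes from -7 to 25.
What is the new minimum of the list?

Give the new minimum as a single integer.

Old min = -7 (at index 2)
Change: A[2] -7 -> 25
Changed element WAS the min. Need to check: is 25 still <= all others?
  Min of remaining elements: 3
  New min = min(25, 3) = 3

Answer: 3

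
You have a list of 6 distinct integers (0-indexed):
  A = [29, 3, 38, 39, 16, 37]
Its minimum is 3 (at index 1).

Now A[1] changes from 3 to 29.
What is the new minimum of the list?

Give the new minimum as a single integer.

Answer: 16

Derivation:
Old min = 3 (at index 1)
Change: A[1] 3 -> 29
Changed element WAS the min. Need to check: is 29 still <= all others?
  Min of remaining elements: 16
  New min = min(29, 16) = 16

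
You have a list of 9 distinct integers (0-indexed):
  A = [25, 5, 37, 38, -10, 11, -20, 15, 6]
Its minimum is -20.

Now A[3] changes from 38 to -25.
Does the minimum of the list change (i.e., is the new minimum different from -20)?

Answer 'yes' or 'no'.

Answer: yes

Derivation:
Old min = -20
Change: A[3] 38 -> -25
Changed element was NOT the min; min changes only if -25 < -20.
New min = -25; changed? yes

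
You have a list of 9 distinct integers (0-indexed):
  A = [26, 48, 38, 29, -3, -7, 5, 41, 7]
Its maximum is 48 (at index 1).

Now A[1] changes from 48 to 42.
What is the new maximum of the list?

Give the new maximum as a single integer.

Old max = 48 (at index 1)
Change: A[1] 48 -> 42
Changed element WAS the max -> may need rescan.
  Max of remaining elements: 41
  New max = max(42, 41) = 42

Answer: 42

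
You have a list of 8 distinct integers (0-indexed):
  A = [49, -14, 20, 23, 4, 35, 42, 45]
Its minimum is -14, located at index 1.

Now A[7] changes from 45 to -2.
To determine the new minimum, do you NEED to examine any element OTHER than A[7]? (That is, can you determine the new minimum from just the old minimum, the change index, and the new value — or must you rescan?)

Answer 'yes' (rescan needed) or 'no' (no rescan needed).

Old min = -14 at index 1
Change at index 7: 45 -> -2
Index 7 was NOT the min. New min = min(-14, -2). No rescan of other elements needed.
Needs rescan: no

Answer: no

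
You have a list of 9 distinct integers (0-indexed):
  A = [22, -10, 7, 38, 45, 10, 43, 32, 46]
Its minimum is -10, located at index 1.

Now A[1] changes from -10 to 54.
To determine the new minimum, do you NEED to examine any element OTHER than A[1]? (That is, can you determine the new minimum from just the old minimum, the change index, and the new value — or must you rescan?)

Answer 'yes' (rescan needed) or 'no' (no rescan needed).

Old min = -10 at index 1
Change at index 1: -10 -> 54
Index 1 WAS the min and new value 54 > old min -10. Must rescan other elements to find the new min.
Needs rescan: yes

Answer: yes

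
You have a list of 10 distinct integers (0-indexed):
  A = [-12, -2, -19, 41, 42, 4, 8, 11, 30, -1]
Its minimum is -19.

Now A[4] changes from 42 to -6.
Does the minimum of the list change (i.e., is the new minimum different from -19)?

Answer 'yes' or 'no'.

Old min = -19
Change: A[4] 42 -> -6
Changed element was NOT the min; min changes only if -6 < -19.
New min = -19; changed? no

Answer: no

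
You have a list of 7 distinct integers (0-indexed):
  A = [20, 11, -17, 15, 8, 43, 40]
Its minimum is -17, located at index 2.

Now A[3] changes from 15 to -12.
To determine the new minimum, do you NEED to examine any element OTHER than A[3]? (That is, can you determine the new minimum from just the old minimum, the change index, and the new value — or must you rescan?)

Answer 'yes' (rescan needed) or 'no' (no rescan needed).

Answer: no

Derivation:
Old min = -17 at index 2
Change at index 3: 15 -> -12
Index 3 was NOT the min. New min = min(-17, -12). No rescan of other elements needed.
Needs rescan: no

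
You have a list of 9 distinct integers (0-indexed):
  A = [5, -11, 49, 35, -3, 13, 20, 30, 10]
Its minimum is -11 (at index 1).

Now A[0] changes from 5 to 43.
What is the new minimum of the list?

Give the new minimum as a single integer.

Old min = -11 (at index 1)
Change: A[0] 5 -> 43
Changed element was NOT the old min.
  New min = min(old_min, new_val) = min(-11, 43) = -11

Answer: -11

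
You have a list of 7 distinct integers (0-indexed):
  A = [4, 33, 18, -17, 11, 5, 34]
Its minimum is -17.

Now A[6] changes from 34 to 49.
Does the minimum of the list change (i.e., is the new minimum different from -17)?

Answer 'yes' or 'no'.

Answer: no

Derivation:
Old min = -17
Change: A[6] 34 -> 49
Changed element was NOT the min; min changes only if 49 < -17.
New min = -17; changed? no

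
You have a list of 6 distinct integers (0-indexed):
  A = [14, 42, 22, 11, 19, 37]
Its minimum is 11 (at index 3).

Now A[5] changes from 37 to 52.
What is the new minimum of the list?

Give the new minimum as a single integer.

Old min = 11 (at index 3)
Change: A[5] 37 -> 52
Changed element was NOT the old min.
  New min = min(old_min, new_val) = min(11, 52) = 11

Answer: 11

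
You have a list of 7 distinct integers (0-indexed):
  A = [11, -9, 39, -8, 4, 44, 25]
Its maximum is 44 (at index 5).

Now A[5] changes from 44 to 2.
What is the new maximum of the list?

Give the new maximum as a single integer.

Old max = 44 (at index 5)
Change: A[5] 44 -> 2
Changed element WAS the max -> may need rescan.
  Max of remaining elements: 39
  New max = max(2, 39) = 39

Answer: 39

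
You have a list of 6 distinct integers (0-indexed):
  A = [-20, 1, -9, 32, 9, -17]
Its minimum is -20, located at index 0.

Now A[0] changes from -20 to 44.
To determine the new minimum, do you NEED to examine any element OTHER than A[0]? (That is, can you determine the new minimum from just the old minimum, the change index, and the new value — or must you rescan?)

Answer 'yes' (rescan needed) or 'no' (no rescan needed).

Answer: yes

Derivation:
Old min = -20 at index 0
Change at index 0: -20 -> 44
Index 0 WAS the min and new value 44 > old min -20. Must rescan other elements to find the new min.
Needs rescan: yes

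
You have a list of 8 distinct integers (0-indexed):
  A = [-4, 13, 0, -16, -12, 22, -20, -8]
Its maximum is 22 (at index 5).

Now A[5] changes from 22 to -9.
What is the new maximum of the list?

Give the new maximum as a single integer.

Answer: 13

Derivation:
Old max = 22 (at index 5)
Change: A[5] 22 -> -9
Changed element WAS the max -> may need rescan.
  Max of remaining elements: 13
  New max = max(-9, 13) = 13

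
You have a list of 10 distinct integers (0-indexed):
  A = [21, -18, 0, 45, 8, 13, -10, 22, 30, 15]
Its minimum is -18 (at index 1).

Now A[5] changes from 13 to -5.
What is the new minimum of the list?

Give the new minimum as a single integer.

Answer: -18

Derivation:
Old min = -18 (at index 1)
Change: A[5] 13 -> -5
Changed element was NOT the old min.
  New min = min(old_min, new_val) = min(-18, -5) = -18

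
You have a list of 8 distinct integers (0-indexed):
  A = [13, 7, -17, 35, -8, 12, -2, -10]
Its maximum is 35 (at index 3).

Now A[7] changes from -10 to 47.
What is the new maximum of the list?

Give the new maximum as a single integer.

Answer: 47

Derivation:
Old max = 35 (at index 3)
Change: A[7] -10 -> 47
Changed element was NOT the old max.
  New max = max(old_max, new_val) = max(35, 47) = 47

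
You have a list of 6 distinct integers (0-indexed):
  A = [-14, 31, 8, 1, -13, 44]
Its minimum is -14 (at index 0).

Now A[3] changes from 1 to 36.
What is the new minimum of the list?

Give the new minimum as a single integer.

Old min = -14 (at index 0)
Change: A[3] 1 -> 36
Changed element was NOT the old min.
  New min = min(old_min, new_val) = min(-14, 36) = -14

Answer: -14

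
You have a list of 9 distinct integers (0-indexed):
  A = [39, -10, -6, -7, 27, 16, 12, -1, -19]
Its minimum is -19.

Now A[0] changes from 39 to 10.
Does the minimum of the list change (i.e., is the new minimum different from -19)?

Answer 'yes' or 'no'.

Answer: no

Derivation:
Old min = -19
Change: A[0] 39 -> 10
Changed element was NOT the min; min changes only if 10 < -19.
New min = -19; changed? no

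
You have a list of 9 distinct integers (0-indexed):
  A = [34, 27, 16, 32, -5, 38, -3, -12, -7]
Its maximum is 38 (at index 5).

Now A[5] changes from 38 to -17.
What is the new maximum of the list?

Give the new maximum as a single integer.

Old max = 38 (at index 5)
Change: A[5] 38 -> -17
Changed element WAS the max -> may need rescan.
  Max of remaining elements: 34
  New max = max(-17, 34) = 34

Answer: 34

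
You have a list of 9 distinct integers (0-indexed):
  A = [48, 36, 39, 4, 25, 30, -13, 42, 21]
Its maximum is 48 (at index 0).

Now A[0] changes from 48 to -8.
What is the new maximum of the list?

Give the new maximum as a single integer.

Old max = 48 (at index 0)
Change: A[0] 48 -> -8
Changed element WAS the max -> may need rescan.
  Max of remaining elements: 42
  New max = max(-8, 42) = 42

Answer: 42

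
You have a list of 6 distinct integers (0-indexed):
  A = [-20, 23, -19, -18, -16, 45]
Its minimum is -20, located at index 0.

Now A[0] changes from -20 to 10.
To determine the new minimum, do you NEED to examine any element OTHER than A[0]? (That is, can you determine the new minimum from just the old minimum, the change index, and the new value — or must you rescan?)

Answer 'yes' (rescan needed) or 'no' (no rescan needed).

Old min = -20 at index 0
Change at index 0: -20 -> 10
Index 0 WAS the min and new value 10 > old min -20. Must rescan other elements to find the new min.
Needs rescan: yes

Answer: yes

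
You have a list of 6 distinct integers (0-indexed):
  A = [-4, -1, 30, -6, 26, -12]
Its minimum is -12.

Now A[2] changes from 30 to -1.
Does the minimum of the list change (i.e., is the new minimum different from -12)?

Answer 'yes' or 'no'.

Old min = -12
Change: A[2] 30 -> -1
Changed element was NOT the min; min changes only if -1 < -12.
New min = -12; changed? no

Answer: no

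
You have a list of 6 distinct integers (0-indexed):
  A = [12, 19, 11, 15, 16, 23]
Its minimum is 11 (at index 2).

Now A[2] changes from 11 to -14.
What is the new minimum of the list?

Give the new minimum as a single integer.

Old min = 11 (at index 2)
Change: A[2] 11 -> -14
Changed element WAS the min. Need to check: is -14 still <= all others?
  Min of remaining elements: 12
  New min = min(-14, 12) = -14

Answer: -14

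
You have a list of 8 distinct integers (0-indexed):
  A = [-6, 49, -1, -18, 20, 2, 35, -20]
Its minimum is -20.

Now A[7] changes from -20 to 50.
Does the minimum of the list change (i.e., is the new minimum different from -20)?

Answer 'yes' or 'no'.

Answer: yes

Derivation:
Old min = -20
Change: A[7] -20 -> 50
Changed element was the min; new min must be rechecked.
New min = -18; changed? yes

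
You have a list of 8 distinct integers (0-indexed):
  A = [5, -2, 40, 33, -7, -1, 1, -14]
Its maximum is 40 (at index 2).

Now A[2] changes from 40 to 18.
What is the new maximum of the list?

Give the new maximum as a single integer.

Old max = 40 (at index 2)
Change: A[2] 40 -> 18
Changed element WAS the max -> may need rescan.
  Max of remaining elements: 33
  New max = max(18, 33) = 33

Answer: 33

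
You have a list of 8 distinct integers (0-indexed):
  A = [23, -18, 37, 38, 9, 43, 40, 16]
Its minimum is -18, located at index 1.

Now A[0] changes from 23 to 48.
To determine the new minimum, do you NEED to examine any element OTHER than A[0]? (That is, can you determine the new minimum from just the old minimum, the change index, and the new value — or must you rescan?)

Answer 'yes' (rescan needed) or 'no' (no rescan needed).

Answer: no

Derivation:
Old min = -18 at index 1
Change at index 0: 23 -> 48
Index 0 was NOT the min. New min = min(-18, 48). No rescan of other elements needed.
Needs rescan: no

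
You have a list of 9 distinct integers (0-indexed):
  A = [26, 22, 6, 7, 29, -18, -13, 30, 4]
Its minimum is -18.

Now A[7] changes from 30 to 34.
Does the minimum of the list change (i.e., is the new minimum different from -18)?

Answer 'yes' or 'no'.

Old min = -18
Change: A[7] 30 -> 34
Changed element was NOT the min; min changes only if 34 < -18.
New min = -18; changed? no

Answer: no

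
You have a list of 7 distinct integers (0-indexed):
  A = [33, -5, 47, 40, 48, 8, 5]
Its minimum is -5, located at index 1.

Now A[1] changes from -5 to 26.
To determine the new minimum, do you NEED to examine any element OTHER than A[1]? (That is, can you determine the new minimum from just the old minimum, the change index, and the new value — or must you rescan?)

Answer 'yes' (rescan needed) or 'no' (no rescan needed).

Old min = -5 at index 1
Change at index 1: -5 -> 26
Index 1 WAS the min and new value 26 > old min -5. Must rescan other elements to find the new min.
Needs rescan: yes

Answer: yes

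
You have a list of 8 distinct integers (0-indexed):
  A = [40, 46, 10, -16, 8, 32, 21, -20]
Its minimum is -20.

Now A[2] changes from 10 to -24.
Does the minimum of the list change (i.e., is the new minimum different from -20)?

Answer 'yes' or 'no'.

Old min = -20
Change: A[2] 10 -> -24
Changed element was NOT the min; min changes only if -24 < -20.
New min = -24; changed? yes

Answer: yes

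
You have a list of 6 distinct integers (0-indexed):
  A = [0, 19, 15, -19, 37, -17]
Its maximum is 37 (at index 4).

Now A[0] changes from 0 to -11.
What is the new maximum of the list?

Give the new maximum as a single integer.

Answer: 37

Derivation:
Old max = 37 (at index 4)
Change: A[0] 0 -> -11
Changed element was NOT the old max.
  New max = max(old_max, new_val) = max(37, -11) = 37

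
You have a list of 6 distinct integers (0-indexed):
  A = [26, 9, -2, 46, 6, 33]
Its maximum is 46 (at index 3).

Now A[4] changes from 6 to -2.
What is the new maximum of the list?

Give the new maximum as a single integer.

Answer: 46

Derivation:
Old max = 46 (at index 3)
Change: A[4] 6 -> -2
Changed element was NOT the old max.
  New max = max(old_max, new_val) = max(46, -2) = 46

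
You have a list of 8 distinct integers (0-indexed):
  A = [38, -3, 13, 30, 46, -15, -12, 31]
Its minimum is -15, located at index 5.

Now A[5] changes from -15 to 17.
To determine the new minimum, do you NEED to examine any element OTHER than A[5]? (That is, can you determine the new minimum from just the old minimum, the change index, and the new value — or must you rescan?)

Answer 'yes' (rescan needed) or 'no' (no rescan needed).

Answer: yes

Derivation:
Old min = -15 at index 5
Change at index 5: -15 -> 17
Index 5 WAS the min and new value 17 > old min -15. Must rescan other elements to find the new min.
Needs rescan: yes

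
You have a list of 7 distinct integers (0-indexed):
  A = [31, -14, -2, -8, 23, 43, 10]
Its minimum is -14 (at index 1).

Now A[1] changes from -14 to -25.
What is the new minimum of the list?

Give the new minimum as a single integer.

Old min = -14 (at index 1)
Change: A[1] -14 -> -25
Changed element WAS the min. Need to check: is -25 still <= all others?
  Min of remaining elements: -8
  New min = min(-25, -8) = -25

Answer: -25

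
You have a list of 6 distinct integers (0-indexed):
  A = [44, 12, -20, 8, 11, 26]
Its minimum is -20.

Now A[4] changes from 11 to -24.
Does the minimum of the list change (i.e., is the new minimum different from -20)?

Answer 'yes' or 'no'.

Answer: yes

Derivation:
Old min = -20
Change: A[4] 11 -> -24
Changed element was NOT the min; min changes only if -24 < -20.
New min = -24; changed? yes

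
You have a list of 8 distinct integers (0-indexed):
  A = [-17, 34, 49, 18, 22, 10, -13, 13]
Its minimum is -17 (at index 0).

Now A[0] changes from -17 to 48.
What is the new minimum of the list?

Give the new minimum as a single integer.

Old min = -17 (at index 0)
Change: A[0] -17 -> 48
Changed element WAS the min. Need to check: is 48 still <= all others?
  Min of remaining elements: -13
  New min = min(48, -13) = -13

Answer: -13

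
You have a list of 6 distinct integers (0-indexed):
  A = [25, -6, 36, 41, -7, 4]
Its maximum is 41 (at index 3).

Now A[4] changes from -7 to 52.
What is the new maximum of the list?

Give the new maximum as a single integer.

Old max = 41 (at index 3)
Change: A[4] -7 -> 52
Changed element was NOT the old max.
  New max = max(old_max, new_val) = max(41, 52) = 52

Answer: 52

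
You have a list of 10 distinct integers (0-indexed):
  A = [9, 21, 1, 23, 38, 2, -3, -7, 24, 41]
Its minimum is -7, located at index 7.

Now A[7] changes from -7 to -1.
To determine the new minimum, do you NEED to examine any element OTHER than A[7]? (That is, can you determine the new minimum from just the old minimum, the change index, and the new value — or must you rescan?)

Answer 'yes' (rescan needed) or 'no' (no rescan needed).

Old min = -7 at index 7
Change at index 7: -7 -> -1
Index 7 WAS the min and new value -1 > old min -7. Must rescan other elements to find the new min.
Needs rescan: yes

Answer: yes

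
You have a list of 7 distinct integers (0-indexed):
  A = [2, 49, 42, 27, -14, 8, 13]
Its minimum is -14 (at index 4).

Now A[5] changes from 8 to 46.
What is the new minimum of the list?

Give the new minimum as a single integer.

Answer: -14

Derivation:
Old min = -14 (at index 4)
Change: A[5] 8 -> 46
Changed element was NOT the old min.
  New min = min(old_min, new_val) = min(-14, 46) = -14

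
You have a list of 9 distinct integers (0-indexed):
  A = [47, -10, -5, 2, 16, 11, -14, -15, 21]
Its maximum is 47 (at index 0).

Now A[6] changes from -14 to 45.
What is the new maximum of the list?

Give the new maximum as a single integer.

Old max = 47 (at index 0)
Change: A[6] -14 -> 45
Changed element was NOT the old max.
  New max = max(old_max, new_val) = max(47, 45) = 47

Answer: 47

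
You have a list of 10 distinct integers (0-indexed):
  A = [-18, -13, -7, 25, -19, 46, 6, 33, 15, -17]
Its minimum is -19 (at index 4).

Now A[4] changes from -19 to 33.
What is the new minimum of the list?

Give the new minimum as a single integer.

Old min = -19 (at index 4)
Change: A[4] -19 -> 33
Changed element WAS the min. Need to check: is 33 still <= all others?
  Min of remaining elements: -18
  New min = min(33, -18) = -18

Answer: -18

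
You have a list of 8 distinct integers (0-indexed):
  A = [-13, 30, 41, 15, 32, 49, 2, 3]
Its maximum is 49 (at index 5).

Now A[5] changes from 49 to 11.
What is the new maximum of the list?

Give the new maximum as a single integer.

Answer: 41

Derivation:
Old max = 49 (at index 5)
Change: A[5] 49 -> 11
Changed element WAS the max -> may need rescan.
  Max of remaining elements: 41
  New max = max(11, 41) = 41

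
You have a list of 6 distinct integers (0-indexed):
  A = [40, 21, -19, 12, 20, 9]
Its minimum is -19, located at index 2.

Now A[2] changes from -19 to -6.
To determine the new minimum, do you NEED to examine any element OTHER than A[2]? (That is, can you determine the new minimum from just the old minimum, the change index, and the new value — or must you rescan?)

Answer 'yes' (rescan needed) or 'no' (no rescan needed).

Old min = -19 at index 2
Change at index 2: -19 -> -6
Index 2 WAS the min and new value -6 > old min -19. Must rescan other elements to find the new min.
Needs rescan: yes

Answer: yes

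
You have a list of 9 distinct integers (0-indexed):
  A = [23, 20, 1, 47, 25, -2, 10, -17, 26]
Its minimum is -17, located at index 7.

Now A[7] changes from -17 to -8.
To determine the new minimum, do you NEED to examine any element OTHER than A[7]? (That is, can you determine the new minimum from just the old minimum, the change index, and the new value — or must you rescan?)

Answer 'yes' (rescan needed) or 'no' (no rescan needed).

Old min = -17 at index 7
Change at index 7: -17 -> -8
Index 7 WAS the min and new value -8 > old min -17. Must rescan other elements to find the new min.
Needs rescan: yes

Answer: yes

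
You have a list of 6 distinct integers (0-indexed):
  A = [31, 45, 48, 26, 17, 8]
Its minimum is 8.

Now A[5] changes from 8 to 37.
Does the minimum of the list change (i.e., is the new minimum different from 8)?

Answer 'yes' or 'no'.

Answer: yes

Derivation:
Old min = 8
Change: A[5] 8 -> 37
Changed element was the min; new min must be rechecked.
New min = 17; changed? yes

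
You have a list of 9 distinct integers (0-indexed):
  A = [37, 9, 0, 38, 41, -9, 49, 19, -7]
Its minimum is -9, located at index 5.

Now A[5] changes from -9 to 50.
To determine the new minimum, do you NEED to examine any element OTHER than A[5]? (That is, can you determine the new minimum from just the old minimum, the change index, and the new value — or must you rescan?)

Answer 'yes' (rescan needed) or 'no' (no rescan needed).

Old min = -9 at index 5
Change at index 5: -9 -> 50
Index 5 WAS the min and new value 50 > old min -9. Must rescan other elements to find the new min.
Needs rescan: yes

Answer: yes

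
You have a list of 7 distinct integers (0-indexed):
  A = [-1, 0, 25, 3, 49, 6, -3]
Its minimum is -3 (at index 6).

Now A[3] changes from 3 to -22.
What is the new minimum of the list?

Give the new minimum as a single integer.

Answer: -22

Derivation:
Old min = -3 (at index 6)
Change: A[3] 3 -> -22
Changed element was NOT the old min.
  New min = min(old_min, new_val) = min(-3, -22) = -22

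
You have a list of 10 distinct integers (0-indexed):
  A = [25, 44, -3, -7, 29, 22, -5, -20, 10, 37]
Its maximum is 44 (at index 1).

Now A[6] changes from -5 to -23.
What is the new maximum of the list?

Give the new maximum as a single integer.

Old max = 44 (at index 1)
Change: A[6] -5 -> -23
Changed element was NOT the old max.
  New max = max(old_max, new_val) = max(44, -23) = 44

Answer: 44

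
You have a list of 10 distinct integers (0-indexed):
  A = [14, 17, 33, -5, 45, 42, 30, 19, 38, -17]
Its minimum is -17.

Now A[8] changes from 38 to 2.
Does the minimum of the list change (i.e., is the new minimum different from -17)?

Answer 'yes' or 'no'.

Answer: no

Derivation:
Old min = -17
Change: A[8] 38 -> 2
Changed element was NOT the min; min changes only if 2 < -17.
New min = -17; changed? no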